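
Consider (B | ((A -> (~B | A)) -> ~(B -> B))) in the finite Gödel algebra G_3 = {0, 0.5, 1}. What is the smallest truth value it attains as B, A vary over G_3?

The minimum is attained at B = 0, A = 0:
  ~B: Gödel ¬ of 0 = 1 (operand is 0)
  (~B | A) = max(1, 0) = 1
  (A -> (~B | A)): 0 ≤ 1, so result = 1
  (B -> B): 0 ≤ 0, so result = 1
  ~(B -> B): Gödel ¬ of 1 = 0 (operand ≠ 0)
  ((A -> (~B | A)) -> ~(B -> B)): 1 > 0, so result = 0
  (B | ((A -> (~B | A)) -> ~(B -> B))) = max(0, 0) = 0
Checking all 9 assignments confirms none give a value below 0.00.

0.00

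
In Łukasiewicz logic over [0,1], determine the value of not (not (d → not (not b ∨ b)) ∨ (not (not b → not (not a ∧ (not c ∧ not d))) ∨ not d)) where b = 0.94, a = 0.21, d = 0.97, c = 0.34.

0.09

not b: Łukasiewicz ¬ gives 1 − 0.94 = 0.06
(not b ∨ b) = max(0.06, 0.94) = 0.94
not (not b ∨ b): Łukasiewicz ¬ gives 1 − 0.94 = 0.06
(d → not (not b ∨ b)): min(1, 1 − 0.97 + 0.06) = 0.09
not (d → not (not b ∨ b)): Łukasiewicz ¬ gives 1 − 0.09 = 0.91
not b: Łukasiewicz ¬ gives 1 − 0.94 = 0.06
not a: Łukasiewicz ¬ gives 1 − 0.21 = 0.79
not c: Łukasiewicz ¬ gives 1 − 0.34 = 0.66
not d: Łukasiewicz ¬ gives 1 − 0.97 = 0.03
(not c ∧ not d) = min(0.66, 0.03) = 0.03
(not a ∧ (not c ∧ not d)) = min(0.79, 0.03) = 0.03
not (not a ∧ (not c ∧ not d)): Łukasiewicz ¬ gives 1 − 0.03 = 0.97
(not b → not (not a ∧ (not c ∧ not d))): min(1, 1 − 0.06 + 0.97) = 1
not (not b → not (not a ∧ (not c ∧ not d))): Łukasiewicz ¬ gives 1 − 1 = 0
not d: Łukasiewicz ¬ gives 1 − 0.97 = 0.03
(not (not b → not (not a ∧ (not c ∧ not d))) ∨ not d) = max(0, 0.03) = 0.03
(not (d → not (not b ∨ b)) ∨ (not (not b → not (not a ∧ (not c ∧ not d))) ∨ not d)) = max(0.91, 0.03) = 0.91
not (not (d → not (not b ∨ b)) ∨ (not (not b → not (not a ∧ (not c ∧ not d))) ∨ not d)): Łukasiewicz ¬ gives 1 − 0.91 = 0.09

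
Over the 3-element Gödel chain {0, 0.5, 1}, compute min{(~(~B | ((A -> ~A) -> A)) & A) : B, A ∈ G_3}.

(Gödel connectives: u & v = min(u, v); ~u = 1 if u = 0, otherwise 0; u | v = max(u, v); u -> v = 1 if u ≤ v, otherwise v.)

The minimum is attained at B = 0, A = 0:
  ~B: Gödel ¬ of 0 = 1 (operand is 0)
  ~A: Gödel ¬ of 0 = 1 (operand is 0)
  (A -> ~A): 0 ≤ 1, so result = 1
  ((A -> ~A) -> A): 1 > 0, so result = 0
  (~B | ((A -> ~A) -> A)) = max(1, 0) = 1
  ~(~B | ((A -> ~A) -> A)): Gödel ¬ of 1 = 0 (operand ≠ 0)
  (~(~B | ((A -> ~A) -> A)) & A) = min(0, 0) = 0
Checking all 9 assignments confirms none give a value below 0.00.

0.00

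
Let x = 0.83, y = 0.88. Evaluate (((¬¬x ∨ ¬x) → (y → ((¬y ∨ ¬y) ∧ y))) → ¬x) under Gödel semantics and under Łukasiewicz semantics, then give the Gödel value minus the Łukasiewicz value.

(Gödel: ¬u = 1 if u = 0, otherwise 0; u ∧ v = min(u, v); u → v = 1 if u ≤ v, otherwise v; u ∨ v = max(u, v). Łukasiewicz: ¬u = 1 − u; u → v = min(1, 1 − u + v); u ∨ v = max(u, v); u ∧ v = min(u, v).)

0.24

Gödel evaluation:
  ¬x: Gödel ¬ of 0.83 = 0 (operand ≠ 0)
  ¬¬x: Gödel ¬ of 0 = 1 (operand is 0)
  ¬x: Gödel ¬ of 0.83 = 0 (operand ≠ 0)
  (¬¬x ∨ ¬x) = max(1, 0) = 1
  ¬y: Gödel ¬ of 0.88 = 0 (operand ≠ 0)
  ¬y: Gödel ¬ of 0.88 = 0 (operand ≠ 0)
  (¬y ∨ ¬y) = max(0, 0) = 0
  ((¬y ∨ ¬y) ∧ y) = min(0, 0.88) = 0
  (y → ((¬y ∨ ¬y) ∧ y)): 0.88 > 0, so result = 0
  ((¬¬x ∨ ¬x) → (y → ((¬y ∨ ¬y) ∧ y))): 1 > 0, so result = 0
  ¬x: Gödel ¬ of 0.83 = 0 (operand ≠ 0)
  (((¬¬x ∨ ¬x) → (y → ((¬y ∨ ¬y) ∧ y))) → ¬x): 0 ≤ 0, so result = 1
  Gödel value = 1
Łukasiewicz evaluation:
  ¬x: Łukasiewicz ¬ gives 1 − 0.83 = 0.17
  ¬¬x: Łukasiewicz ¬ gives 1 − 0.17 = 0.83
  ¬x: Łukasiewicz ¬ gives 1 − 0.83 = 0.17
  (¬¬x ∨ ¬x) = max(0.83, 0.17) = 0.83
  ¬y: Łukasiewicz ¬ gives 1 − 0.88 = 0.12
  ¬y: Łukasiewicz ¬ gives 1 − 0.88 = 0.12
  (¬y ∨ ¬y) = max(0.12, 0.12) = 0.12
  ((¬y ∨ ¬y) ∧ y) = min(0.12, 0.88) = 0.12
  (y → ((¬y ∨ ¬y) ∧ y)): min(1, 1 − 0.88 + 0.12) = 0.24
  ((¬¬x ∨ ¬x) → (y → ((¬y ∨ ¬y) ∧ y))): min(1, 1 − 0.83 + 0.24) = 0.41
  ¬x: Łukasiewicz ¬ gives 1 − 0.83 = 0.17
  (((¬¬x ∨ ¬x) → (y → ((¬y ∨ ¬y) ∧ y))) → ¬x): min(1, 1 − 0.41 + 0.17) = 0.76
  Łukasiewicz value = 0.76
Difference: 1 − 0.76 = 0.24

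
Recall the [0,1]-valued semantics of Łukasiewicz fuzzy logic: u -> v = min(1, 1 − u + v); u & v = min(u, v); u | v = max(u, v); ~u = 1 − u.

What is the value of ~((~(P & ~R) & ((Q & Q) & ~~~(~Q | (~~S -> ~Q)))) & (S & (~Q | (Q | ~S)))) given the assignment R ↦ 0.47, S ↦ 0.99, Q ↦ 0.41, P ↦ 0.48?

~R: Łukasiewicz ¬ gives 1 − 0.47 = 0.53
(P & ~R) = min(0.48, 0.53) = 0.48
~(P & ~R): Łukasiewicz ¬ gives 1 − 0.48 = 0.52
(Q & Q) = min(0.41, 0.41) = 0.41
~Q: Łukasiewicz ¬ gives 1 − 0.41 = 0.59
~S: Łukasiewicz ¬ gives 1 − 0.99 = 0.01
~~S: Łukasiewicz ¬ gives 1 − 0.01 = 0.99
~Q: Łukasiewicz ¬ gives 1 − 0.41 = 0.59
(~~S -> ~Q): min(1, 1 − 0.99 + 0.59) = 0.6
(~Q | (~~S -> ~Q)) = max(0.59, 0.6) = 0.6
~(~Q | (~~S -> ~Q)): Łukasiewicz ¬ gives 1 − 0.6 = 0.4
~~(~Q | (~~S -> ~Q)): Łukasiewicz ¬ gives 1 − 0.4 = 0.6
~~~(~Q | (~~S -> ~Q)): Łukasiewicz ¬ gives 1 − 0.6 = 0.4
((Q & Q) & ~~~(~Q | (~~S -> ~Q))) = min(0.41, 0.4) = 0.4
(~(P & ~R) & ((Q & Q) & ~~~(~Q | (~~S -> ~Q)))) = min(0.52, 0.4) = 0.4
~Q: Łukasiewicz ¬ gives 1 − 0.41 = 0.59
~S: Łukasiewicz ¬ gives 1 − 0.99 = 0.01
(Q | ~S) = max(0.41, 0.01) = 0.41
(~Q | (Q | ~S)) = max(0.59, 0.41) = 0.59
(S & (~Q | (Q | ~S))) = min(0.99, 0.59) = 0.59
((~(P & ~R) & ((Q & Q) & ~~~(~Q | (~~S -> ~Q)))) & (S & (~Q | (Q | ~S)))) = min(0.4, 0.59) = 0.4
~((~(P & ~R) & ((Q & Q) & ~~~(~Q | (~~S -> ~Q)))) & (S & (~Q | (Q | ~S)))): Łukasiewicz ¬ gives 1 − 0.4 = 0.6

0.60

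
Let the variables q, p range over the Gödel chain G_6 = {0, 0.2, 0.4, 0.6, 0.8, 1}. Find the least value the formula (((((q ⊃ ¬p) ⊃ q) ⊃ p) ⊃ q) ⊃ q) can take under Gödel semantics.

The minimum is attained at q = 0.2, p = 0:
  ¬p: Gödel ¬ of 0 = 1 (operand is 0)
  (q ⊃ ¬p): 0.2 ≤ 1, so result = 1
  ((q ⊃ ¬p) ⊃ q): 1 > 0.2, so result = 0.2
  (((q ⊃ ¬p) ⊃ q) ⊃ p): 0.2 > 0, so result = 0
  ((((q ⊃ ¬p) ⊃ q) ⊃ p) ⊃ q): 0 ≤ 0.2, so result = 1
  (((((q ⊃ ¬p) ⊃ q) ⊃ p) ⊃ q) ⊃ q): 1 > 0.2, so result = 0.2
Checking all 36 assignments confirms none give a value below 0.20.

0.20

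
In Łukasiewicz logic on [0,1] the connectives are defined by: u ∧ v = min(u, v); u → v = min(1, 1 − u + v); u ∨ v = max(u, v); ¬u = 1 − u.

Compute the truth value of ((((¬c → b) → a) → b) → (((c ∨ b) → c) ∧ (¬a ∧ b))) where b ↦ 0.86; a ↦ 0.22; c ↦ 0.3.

¬c: Łukasiewicz ¬ gives 1 − 0.3 = 0.7
(¬c → b): min(1, 1 − 0.7 + 0.86) = 1
((¬c → b) → a): min(1, 1 − 1 + 0.22) = 0.22
(((¬c → b) → a) → b): min(1, 1 − 0.22 + 0.86) = 1
(c ∨ b) = max(0.3, 0.86) = 0.86
((c ∨ b) → c): min(1, 1 − 0.86 + 0.3) = 0.44
¬a: Łukasiewicz ¬ gives 1 − 0.22 = 0.78
(¬a ∧ b) = min(0.78, 0.86) = 0.78
(((c ∨ b) → c) ∧ (¬a ∧ b)) = min(0.44, 0.78) = 0.44
((((¬c → b) → a) → b) → (((c ∨ b) → c) ∧ (¬a ∧ b))): min(1, 1 − 1 + 0.44) = 0.44

0.44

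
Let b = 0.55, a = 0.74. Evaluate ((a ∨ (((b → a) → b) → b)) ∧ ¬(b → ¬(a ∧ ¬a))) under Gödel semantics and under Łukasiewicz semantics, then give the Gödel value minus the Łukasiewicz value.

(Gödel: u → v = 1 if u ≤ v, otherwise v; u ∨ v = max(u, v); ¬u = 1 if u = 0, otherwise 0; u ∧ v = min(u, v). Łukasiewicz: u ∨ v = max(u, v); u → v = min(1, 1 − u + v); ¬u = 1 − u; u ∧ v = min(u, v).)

0.00

Gödel evaluation:
  (b → a): 0.55 ≤ 0.74, so result = 1
  ((b → a) → b): 1 > 0.55, so result = 0.55
  (((b → a) → b) → b): 0.55 ≤ 0.55, so result = 1
  (a ∨ (((b → a) → b) → b)) = max(0.74, 1) = 1
  ¬a: Gödel ¬ of 0.74 = 0 (operand ≠ 0)
  (a ∧ ¬a) = min(0.74, 0) = 0
  ¬(a ∧ ¬a): Gödel ¬ of 0 = 1 (operand is 0)
  (b → ¬(a ∧ ¬a)): 0.55 ≤ 1, so result = 1
  ¬(b → ¬(a ∧ ¬a)): Gödel ¬ of 1 = 0 (operand ≠ 0)
  ((a ∨ (((b → a) → b) → b)) ∧ ¬(b → ¬(a ∧ ¬a))) = min(1, 0) = 0
  Gödel value = 0
Łukasiewicz evaluation:
  (b → a): min(1, 1 − 0.55 + 0.74) = 1
  ((b → a) → b): min(1, 1 − 1 + 0.55) = 0.55
  (((b → a) → b) → b): min(1, 1 − 0.55 + 0.55) = 1
  (a ∨ (((b → a) → b) → b)) = max(0.74, 1) = 1
  ¬a: Łukasiewicz ¬ gives 1 − 0.74 = 0.26
  (a ∧ ¬a) = min(0.74, 0.26) = 0.26
  ¬(a ∧ ¬a): Łukasiewicz ¬ gives 1 − 0.26 = 0.74
  (b → ¬(a ∧ ¬a)): min(1, 1 − 0.55 + 0.74) = 1
  ¬(b → ¬(a ∧ ¬a)): Łukasiewicz ¬ gives 1 − 1 = 0
  ((a ∨ (((b → a) → b) → b)) ∧ ¬(b → ¬(a ∧ ¬a))) = min(1, 0) = 0
  Łukasiewicz value = 0
Difference: 0 − 0 = 0.00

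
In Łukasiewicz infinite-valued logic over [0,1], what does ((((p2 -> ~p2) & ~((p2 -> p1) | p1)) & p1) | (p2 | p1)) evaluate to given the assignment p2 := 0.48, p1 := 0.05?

~p2: Łukasiewicz ¬ gives 1 − 0.48 = 0.52
(p2 -> ~p2): min(1, 1 − 0.48 + 0.52) = 1
(p2 -> p1): min(1, 1 − 0.48 + 0.05) = 0.57
((p2 -> p1) | p1) = max(0.57, 0.05) = 0.57
~((p2 -> p1) | p1): Łukasiewicz ¬ gives 1 − 0.57 = 0.43
((p2 -> ~p2) & ~((p2 -> p1) | p1)) = min(1, 0.43) = 0.43
(((p2 -> ~p2) & ~((p2 -> p1) | p1)) & p1) = min(0.43, 0.05) = 0.05
(p2 | p1) = max(0.48, 0.05) = 0.48
((((p2 -> ~p2) & ~((p2 -> p1) | p1)) & p1) | (p2 | p1)) = max(0.05, 0.48) = 0.48

0.48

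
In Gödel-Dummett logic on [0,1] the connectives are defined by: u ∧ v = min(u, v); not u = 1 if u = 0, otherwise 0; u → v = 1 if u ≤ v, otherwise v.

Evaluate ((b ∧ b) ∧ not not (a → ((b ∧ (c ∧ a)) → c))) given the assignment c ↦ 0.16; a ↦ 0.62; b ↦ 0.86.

0.86

(b ∧ b) = min(0.86, 0.86) = 0.86
(c ∧ a) = min(0.16, 0.62) = 0.16
(b ∧ (c ∧ a)) = min(0.86, 0.16) = 0.16
((b ∧ (c ∧ a)) → c): 0.16 ≤ 0.16, so result = 1
(a → ((b ∧ (c ∧ a)) → c)): 0.62 ≤ 1, so result = 1
not (a → ((b ∧ (c ∧ a)) → c)): Gödel ¬ of 1 = 0 (operand ≠ 0)
not not (a → ((b ∧ (c ∧ a)) → c)): Gödel ¬ of 0 = 1 (operand is 0)
((b ∧ b) ∧ not not (a → ((b ∧ (c ∧ a)) → c))) = min(0.86, 1) = 0.86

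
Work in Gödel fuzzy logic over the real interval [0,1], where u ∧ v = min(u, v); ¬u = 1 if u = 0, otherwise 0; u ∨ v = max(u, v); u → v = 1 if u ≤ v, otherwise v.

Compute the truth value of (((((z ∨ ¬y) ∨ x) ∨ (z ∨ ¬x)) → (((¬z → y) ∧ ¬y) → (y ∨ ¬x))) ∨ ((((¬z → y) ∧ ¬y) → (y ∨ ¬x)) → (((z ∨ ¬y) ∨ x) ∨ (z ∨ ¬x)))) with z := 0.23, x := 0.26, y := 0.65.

1.00

¬y: Gödel ¬ of 0.65 = 0 (operand ≠ 0)
(z ∨ ¬y) = max(0.23, 0) = 0.23
((z ∨ ¬y) ∨ x) = max(0.23, 0.26) = 0.26
¬x: Gödel ¬ of 0.26 = 0 (operand ≠ 0)
(z ∨ ¬x) = max(0.23, 0) = 0.23
(((z ∨ ¬y) ∨ x) ∨ (z ∨ ¬x)) = max(0.26, 0.23) = 0.26
¬z: Gödel ¬ of 0.23 = 0 (operand ≠ 0)
(¬z → y): 0 ≤ 0.65, so result = 1
¬y: Gödel ¬ of 0.65 = 0 (operand ≠ 0)
((¬z → y) ∧ ¬y) = min(1, 0) = 0
¬x: Gödel ¬ of 0.26 = 0 (operand ≠ 0)
(y ∨ ¬x) = max(0.65, 0) = 0.65
(((¬z → y) ∧ ¬y) → (y ∨ ¬x)): 0 ≤ 0.65, so result = 1
((((z ∨ ¬y) ∨ x) ∨ (z ∨ ¬x)) → (((¬z → y) ∧ ¬y) → (y ∨ ¬x))): 0.26 ≤ 1, so result = 1
¬z: Gödel ¬ of 0.23 = 0 (operand ≠ 0)
(¬z → y): 0 ≤ 0.65, so result = 1
¬y: Gödel ¬ of 0.65 = 0 (operand ≠ 0)
((¬z → y) ∧ ¬y) = min(1, 0) = 0
¬x: Gödel ¬ of 0.26 = 0 (operand ≠ 0)
(y ∨ ¬x) = max(0.65, 0) = 0.65
(((¬z → y) ∧ ¬y) → (y ∨ ¬x)): 0 ≤ 0.65, so result = 1
¬y: Gödel ¬ of 0.65 = 0 (operand ≠ 0)
(z ∨ ¬y) = max(0.23, 0) = 0.23
((z ∨ ¬y) ∨ x) = max(0.23, 0.26) = 0.26
¬x: Gödel ¬ of 0.26 = 0 (operand ≠ 0)
(z ∨ ¬x) = max(0.23, 0) = 0.23
(((z ∨ ¬y) ∨ x) ∨ (z ∨ ¬x)) = max(0.26, 0.23) = 0.26
((((¬z → y) ∧ ¬y) → (y ∨ ¬x)) → (((z ∨ ¬y) ∨ x) ∨ (z ∨ ¬x))): 1 > 0.26, so result = 0.26
(((((z ∨ ¬y) ∨ x) ∨ (z ∨ ¬x)) → (((¬z → y) ∧ ¬y) → (y ∨ ¬x))) ∨ ((((¬z → y) ∧ ¬y) → (y ∨ ¬x)) → (((z ∨ ¬y) ∨ x) ∨ (z ∨ ¬x)))) = max(1, 0.26) = 1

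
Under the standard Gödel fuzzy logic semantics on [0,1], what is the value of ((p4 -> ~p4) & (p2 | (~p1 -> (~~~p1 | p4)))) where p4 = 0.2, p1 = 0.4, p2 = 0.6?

~p4: Gödel ¬ of 0.2 = 0 (operand ≠ 0)
(p4 -> ~p4): 0.2 > 0, so result = 0
~p1: Gödel ¬ of 0.4 = 0 (operand ≠ 0)
~p1: Gödel ¬ of 0.4 = 0 (operand ≠ 0)
~~p1: Gödel ¬ of 0 = 1 (operand is 0)
~~~p1: Gödel ¬ of 1 = 0 (operand ≠ 0)
(~~~p1 | p4) = max(0, 0.2) = 0.2
(~p1 -> (~~~p1 | p4)): 0 ≤ 0.2, so result = 1
(p2 | (~p1 -> (~~~p1 | p4))) = max(0.6, 1) = 1
((p4 -> ~p4) & (p2 | (~p1 -> (~~~p1 | p4)))) = min(0, 1) = 0

0.00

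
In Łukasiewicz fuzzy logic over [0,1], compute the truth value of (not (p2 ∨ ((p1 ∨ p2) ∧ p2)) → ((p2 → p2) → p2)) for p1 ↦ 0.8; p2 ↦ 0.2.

0.40

(p1 ∨ p2) = max(0.8, 0.2) = 0.8
((p1 ∨ p2) ∧ p2) = min(0.8, 0.2) = 0.2
(p2 ∨ ((p1 ∨ p2) ∧ p2)) = max(0.2, 0.2) = 0.2
not (p2 ∨ ((p1 ∨ p2) ∧ p2)): Łukasiewicz ¬ gives 1 − 0.2 = 0.8
(p2 → p2): min(1, 1 − 0.2 + 0.2) = 1
((p2 → p2) → p2): min(1, 1 − 1 + 0.2) = 0.2
(not (p2 ∨ ((p1 ∨ p2) ∧ p2)) → ((p2 → p2) → p2)): min(1, 1 − 0.8 + 0.2) = 0.4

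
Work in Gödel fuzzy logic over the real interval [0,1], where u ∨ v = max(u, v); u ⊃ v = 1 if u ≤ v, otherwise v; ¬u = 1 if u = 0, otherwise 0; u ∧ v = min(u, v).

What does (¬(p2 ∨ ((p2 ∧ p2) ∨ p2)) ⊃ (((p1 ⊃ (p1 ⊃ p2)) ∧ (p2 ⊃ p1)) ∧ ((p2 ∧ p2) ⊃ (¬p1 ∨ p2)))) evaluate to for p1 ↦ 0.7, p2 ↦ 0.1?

(p2 ∧ p2) = min(0.1, 0.1) = 0.1
((p2 ∧ p2) ∨ p2) = max(0.1, 0.1) = 0.1
(p2 ∨ ((p2 ∧ p2) ∨ p2)) = max(0.1, 0.1) = 0.1
¬(p2 ∨ ((p2 ∧ p2) ∨ p2)): Gödel ¬ of 0.1 = 0 (operand ≠ 0)
(p1 ⊃ p2): 0.7 > 0.1, so result = 0.1
(p1 ⊃ (p1 ⊃ p2)): 0.7 > 0.1, so result = 0.1
(p2 ⊃ p1): 0.1 ≤ 0.7, so result = 1
((p1 ⊃ (p1 ⊃ p2)) ∧ (p2 ⊃ p1)) = min(0.1, 1) = 0.1
(p2 ∧ p2) = min(0.1, 0.1) = 0.1
¬p1: Gödel ¬ of 0.7 = 0 (operand ≠ 0)
(¬p1 ∨ p2) = max(0, 0.1) = 0.1
((p2 ∧ p2) ⊃ (¬p1 ∨ p2)): 0.1 ≤ 0.1, so result = 1
(((p1 ⊃ (p1 ⊃ p2)) ∧ (p2 ⊃ p1)) ∧ ((p2 ∧ p2) ⊃ (¬p1 ∨ p2))) = min(0.1, 1) = 0.1
(¬(p2 ∨ ((p2 ∧ p2) ∨ p2)) ⊃ (((p1 ⊃ (p1 ⊃ p2)) ∧ (p2 ⊃ p1)) ∧ ((p2 ∧ p2) ⊃ (¬p1 ∨ p2)))): 0 ≤ 0.1, so result = 1

1.00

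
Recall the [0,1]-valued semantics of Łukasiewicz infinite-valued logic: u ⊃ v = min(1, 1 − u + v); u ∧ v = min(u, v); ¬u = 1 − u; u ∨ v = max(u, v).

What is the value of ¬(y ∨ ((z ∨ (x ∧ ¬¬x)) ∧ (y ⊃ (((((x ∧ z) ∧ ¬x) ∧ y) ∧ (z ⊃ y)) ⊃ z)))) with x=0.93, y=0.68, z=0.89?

¬x: Łukasiewicz ¬ gives 1 − 0.93 = 0.07
¬¬x: Łukasiewicz ¬ gives 1 − 0.07 = 0.93
(x ∧ ¬¬x) = min(0.93, 0.93) = 0.93
(z ∨ (x ∧ ¬¬x)) = max(0.89, 0.93) = 0.93
(x ∧ z) = min(0.93, 0.89) = 0.89
¬x: Łukasiewicz ¬ gives 1 − 0.93 = 0.07
((x ∧ z) ∧ ¬x) = min(0.89, 0.07) = 0.07
(((x ∧ z) ∧ ¬x) ∧ y) = min(0.07, 0.68) = 0.07
(z ⊃ y): min(1, 1 − 0.89 + 0.68) = 0.79
((((x ∧ z) ∧ ¬x) ∧ y) ∧ (z ⊃ y)) = min(0.07, 0.79) = 0.07
(((((x ∧ z) ∧ ¬x) ∧ y) ∧ (z ⊃ y)) ⊃ z): min(1, 1 − 0.07 + 0.89) = 1
(y ⊃ (((((x ∧ z) ∧ ¬x) ∧ y) ∧ (z ⊃ y)) ⊃ z)): min(1, 1 − 0.68 + 1) = 1
((z ∨ (x ∧ ¬¬x)) ∧ (y ⊃ (((((x ∧ z) ∧ ¬x) ∧ y) ∧ (z ⊃ y)) ⊃ z))) = min(0.93, 1) = 0.93
(y ∨ ((z ∨ (x ∧ ¬¬x)) ∧ (y ⊃ (((((x ∧ z) ∧ ¬x) ∧ y) ∧ (z ⊃ y)) ⊃ z)))) = max(0.68, 0.93) = 0.93
¬(y ∨ ((z ∨ (x ∧ ¬¬x)) ∧ (y ⊃ (((((x ∧ z) ∧ ¬x) ∧ y) ∧ (z ⊃ y)) ⊃ z)))): Łukasiewicz ¬ gives 1 − 0.93 = 0.07

0.07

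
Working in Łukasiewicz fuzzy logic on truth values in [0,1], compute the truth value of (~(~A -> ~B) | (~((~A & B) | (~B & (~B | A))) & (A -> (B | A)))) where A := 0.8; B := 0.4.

0.40

~A: Łukasiewicz ¬ gives 1 − 0.8 = 0.2
~B: Łukasiewicz ¬ gives 1 − 0.4 = 0.6
(~A -> ~B): min(1, 1 − 0.2 + 0.6) = 1
~(~A -> ~B): Łukasiewicz ¬ gives 1 − 1 = 0
~A: Łukasiewicz ¬ gives 1 − 0.8 = 0.2
(~A & B) = min(0.2, 0.4) = 0.2
~B: Łukasiewicz ¬ gives 1 − 0.4 = 0.6
~B: Łukasiewicz ¬ gives 1 − 0.4 = 0.6
(~B | A) = max(0.6, 0.8) = 0.8
(~B & (~B | A)) = min(0.6, 0.8) = 0.6
((~A & B) | (~B & (~B | A))) = max(0.2, 0.6) = 0.6
~((~A & B) | (~B & (~B | A))): Łukasiewicz ¬ gives 1 − 0.6 = 0.4
(B | A) = max(0.4, 0.8) = 0.8
(A -> (B | A)): min(1, 1 − 0.8 + 0.8) = 1
(~((~A & B) | (~B & (~B | A))) & (A -> (B | A))) = min(0.4, 1) = 0.4
(~(~A -> ~B) | (~((~A & B) | (~B & (~B | A))) & (A -> (B | A)))) = max(0, 0.4) = 0.4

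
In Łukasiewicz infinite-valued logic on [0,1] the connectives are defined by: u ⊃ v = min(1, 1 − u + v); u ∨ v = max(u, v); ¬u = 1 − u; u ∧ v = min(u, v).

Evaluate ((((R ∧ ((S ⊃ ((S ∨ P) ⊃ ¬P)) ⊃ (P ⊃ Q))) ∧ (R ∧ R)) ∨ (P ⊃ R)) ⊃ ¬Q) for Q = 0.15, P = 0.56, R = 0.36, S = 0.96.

1.00

(S ∨ P) = max(0.96, 0.56) = 0.96
¬P: Łukasiewicz ¬ gives 1 − 0.56 = 0.44
((S ∨ P) ⊃ ¬P): min(1, 1 − 0.96 + 0.44) = 0.48
(S ⊃ ((S ∨ P) ⊃ ¬P)): min(1, 1 − 0.96 + 0.48) = 0.52
(P ⊃ Q): min(1, 1 − 0.56 + 0.15) = 0.59
((S ⊃ ((S ∨ P) ⊃ ¬P)) ⊃ (P ⊃ Q)): min(1, 1 − 0.52 + 0.59) = 1
(R ∧ ((S ⊃ ((S ∨ P) ⊃ ¬P)) ⊃ (P ⊃ Q))) = min(0.36, 1) = 0.36
(R ∧ R) = min(0.36, 0.36) = 0.36
((R ∧ ((S ⊃ ((S ∨ P) ⊃ ¬P)) ⊃ (P ⊃ Q))) ∧ (R ∧ R)) = min(0.36, 0.36) = 0.36
(P ⊃ R): min(1, 1 − 0.56 + 0.36) = 0.8
(((R ∧ ((S ⊃ ((S ∨ P) ⊃ ¬P)) ⊃ (P ⊃ Q))) ∧ (R ∧ R)) ∨ (P ⊃ R)) = max(0.36, 0.8) = 0.8
¬Q: Łukasiewicz ¬ gives 1 − 0.15 = 0.85
((((R ∧ ((S ⊃ ((S ∨ P) ⊃ ¬P)) ⊃ (P ⊃ Q))) ∧ (R ∧ R)) ∨ (P ⊃ R)) ⊃ ¬Q): min(1, 1 − 0.8 + 0.85) = 1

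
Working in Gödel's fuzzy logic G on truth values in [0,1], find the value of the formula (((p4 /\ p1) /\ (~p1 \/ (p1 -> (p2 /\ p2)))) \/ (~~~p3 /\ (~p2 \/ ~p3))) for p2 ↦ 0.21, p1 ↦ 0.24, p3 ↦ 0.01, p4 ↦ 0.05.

0.05

(p4 /\ p1) = min(0.05, 0.24) = 0.05
~p1: Gödel ¬ of 0.24 = 0 (operand ≠ 0)
(p2 /\ p2) = min(0.21, 0.21) = 0.21
(p1 -> (p2 /\ p2)): 0.24 > 0.21, so result = 0.21
(~p1 \/ (p1 -> (p2 /\ p2))) = max(0, 0.21) = 0.21
((p4 /\ p1) /\ (~p1 \/ (p1 -> (p2 /\ p2)))) = min(0.05, 0.21) = 0.05
~p3: Gödel ¬ of 0.01 = 0 (operand ≠ 0)
~~p3: Gödel ¬ of 0 = 1 (operand is 0)
~~~p3: Gödel ¬ of 1 = 0 (operand ≠ 0)
~p2: Gödel ¬ of 0.21 = 0 (operand ≠ 0)
~p3: Gödel ¬ of 0.01 = 0 (operand ≠ 0)
(~p2 \/ ~p3) = max(0, 0) = 0
(~~~p3 /\ (~p2 \/ ~p3)) = min(0, 0) = 0
(((p4 /\ p1) /\ (~p1 \/ (p1 -> (p2 /\ p2)))) \/ (~~~p3 /\ (~p2 \/ ~p3))) = max(0.05, 0) = 0.05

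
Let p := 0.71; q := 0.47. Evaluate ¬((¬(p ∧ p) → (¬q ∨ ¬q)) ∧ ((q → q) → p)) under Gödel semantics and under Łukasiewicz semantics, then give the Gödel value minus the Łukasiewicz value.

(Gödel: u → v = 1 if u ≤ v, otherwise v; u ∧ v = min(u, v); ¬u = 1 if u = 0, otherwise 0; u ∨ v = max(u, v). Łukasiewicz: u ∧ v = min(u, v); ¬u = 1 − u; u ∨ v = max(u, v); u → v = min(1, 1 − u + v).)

-0.29

Gödel evaluation:
  (p ∧ p) = min(0.71, 0.71) = 0.71
  ¬(p ∧ p): Gödel ¬ of 0.71 = 0 (operand ≠ 0)
  ¬q: Gödel ¬ of 0.47 = 0 (operand ≠ 0)
  ¬q: Gödel ¬ of 0.47 = 0 (operand ≠ 0)
  (¬q ∨ ¬q) = max(0, 0) = 0
  (¬(p ∧ p) → (¬q ∨ ¬q)): 0 ≤ 0, so result = 1
  (q → q): 0.47 ≤ 0.47, so result = 1
  ((q → q) → p): 1 > 0.71, so result = 0.71
  ((¬(p ∧ p) → (¬q ∨ ¬q)) ∧ ((q → q) → p)) = min(1, 0.71) = 0.71
  ¬((¬(p ∧ p) → (¬q ∨ ¬q)) ∧ ((q → q) → p)): Gödel ¬ of 0.71 = 0 (operand ≠ 0)
  Gödel value = 0
Łukasiewicz evaluation:
  (p ∧ p) = min(0.71, 0.71) = 0.71
  ¬(p ∧ p): Łukasiewicz ¬ gives 1 − 0.71 = 0.29
  ¬q: Łukasiewicz ¬ gives 1 − 0.47 = 0.53
  ¬q: Łukasiewicz ¬ gives 1 − 0.47 = 0.53
  (¬q ∨ ¬q) = max(0.53, 0.53) = 0.53
  (¬(p ∧ p) → (¬q ∨ ¬q)): min(1, 1 − 0.29 + 0.53) = 1
  (q → q): min(1, 1 − 0.47 + 0.47) = 1
  ((q → q) → p): min(1, 1 − 1 + 0.71) = 0.71
  ((¬(p ∧ p) → (¬q ∨ ¬q)) ∧ ((q → q) → p)) = min(1, 0.71) = 0.71
  ¬((¬(p ∧ p) → (¬q ∨ ¬q)) ∧ ((q → q) → p)): Łukasiewicz ¬ gives 1 − 0.71 = 0.29
  Łukasiewicz value = 0.29
Difference: 0 − 0.29 = -0.29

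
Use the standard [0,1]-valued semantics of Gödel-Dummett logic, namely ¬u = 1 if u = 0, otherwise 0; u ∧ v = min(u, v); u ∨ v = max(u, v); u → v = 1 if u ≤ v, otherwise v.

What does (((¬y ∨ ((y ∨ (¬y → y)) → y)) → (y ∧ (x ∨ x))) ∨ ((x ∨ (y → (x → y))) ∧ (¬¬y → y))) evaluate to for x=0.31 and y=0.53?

¬y: Gödel ¬ of 0.53 = 0 (operand ≠ 0)
¬y: Gödel ¬ of 0.53 = 0 (operand ≠ 0)
(¬y → y): 0 ≤ 0.53, so result = 1
(y ∨ (¬y → y)) = max(0.53, 1) = 1
((y ∨ (¬y → y)) → y): 1 > 0.53, so result = 0.53
(¬y ∨ ((y ∨ (¬y → y)) → y)) = max(0, 0.53) = 0.53
(x ∨ x) = max(0.31, 0.31) = 0.31
(y ∧ (x ∨ x)) = min(0.53, 0.31) = 0.31
((¬y ∨ ((y ∨ (¬y → y)) → y)) → (y ∧ (x ∨ x))): 0.53 > 0.31, so result = 0.31
(x → y): 0.31 ≤ 0.53, so result = 1
(y → (x → y)): 0.53 ≤ 1, so result = 1
(x ∨ (y → (x → y))) = max(0.31, 1) = 1
¬y: Gödel ¬ of 0.53 = 0 (operand ≠ 0)
¬¬y: Gödel ¬ of 0 = 1 (operand is 0)
(¬¬y → y): 1 > 0.53, so result = 0.53
((x ∨ (y → (x → y))) ∧ (¬¬y → y)) = min(1, 0.53) = 0.53
(((¬y ∨ ((y ∨ (¬y → y)) → y)) → (y ∧ (x ∨ x))) ∨ ((x ∨ (y → (x → y))) ∧ (¬¬y → y))) = max(0.31, 0.53) = 0.53

0.53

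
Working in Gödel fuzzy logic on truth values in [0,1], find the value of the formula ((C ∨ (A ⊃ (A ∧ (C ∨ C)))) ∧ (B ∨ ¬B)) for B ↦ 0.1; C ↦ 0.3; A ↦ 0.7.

(C ∨ C) = max(0.3, 0.3) = 0.3
(A ∧ (C ∨ C)) = min(0.7, 0.3) = 0.3
(A ⊃ (A ∧ (C ∨ C))): 0.7 > 0.3, so result = 0.3
(C ∨ (A ⊃ (A ∧ (C ∨ C)))) = max(0.3, 0.3) = 0.3
¬B: Gödel ¬ of 0.1 = 0 (operand ≠ 0)
(B ∨ ¬B) = max(0.1, 0) = 0.1
((C ∨ (A ⊃ (A ∧ (C ∨ C)))) ∧ (B ∨ ¬B)) = min(0.3, 0.1) = 0.1

0.10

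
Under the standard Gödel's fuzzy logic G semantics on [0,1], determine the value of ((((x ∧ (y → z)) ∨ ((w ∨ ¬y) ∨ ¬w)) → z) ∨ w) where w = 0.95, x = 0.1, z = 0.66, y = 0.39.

(y → z): 0.39 ≤ 0.66, so result = 1
(x ∧ (y → z)) = min(0.1, 1) = 0.1
¬y: Gödel ¬ of 0.39 = 0 (operand ≠ 0)
(w ∨ ¬y) = max(0.95, 0) = 0.95
¬w: Gödel ¬ of 0.95 = 0 (operand ≠ 0)
((w ∨ ¬y) ∨ ¬w) = max(0.95, 0) = 0.95
((x ∧ (y → z)) ∨ ((w ∨ ¬y) ∨ ¬w)) = max(0.1, 0.95) = 0.95
(((x ∧ (y → z)) ∨ ((w ∨ ¬y) ∨ ¬w)) → z): 0.95 > 0.66, so result = 0.66
((((x ∧ (y → z)) ∨ ((w ∨ ¬y) ∨ ¬w)) → z) ∨ w) = max(0.66, 0.95) = 0.95

0.95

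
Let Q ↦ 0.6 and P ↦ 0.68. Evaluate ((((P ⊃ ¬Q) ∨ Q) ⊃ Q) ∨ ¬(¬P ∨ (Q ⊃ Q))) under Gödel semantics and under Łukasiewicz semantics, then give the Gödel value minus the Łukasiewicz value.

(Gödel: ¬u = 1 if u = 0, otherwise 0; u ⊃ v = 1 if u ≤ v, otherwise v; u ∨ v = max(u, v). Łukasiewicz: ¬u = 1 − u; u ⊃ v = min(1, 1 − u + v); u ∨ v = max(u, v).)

Gödel evaluation:
  ¬Q: Gödel ¬ of 0.6 = 0 (operand ≠ 0)
  (P ⊃ ¬Q): 0.68 > 0, so result = 0
  ((P ⊃ ¬Q) ∨ Q) = max(0, 0.6) = 0.6
  (((P ⊃ ¬Q) ∨ Q) ⊃ Q): 0.6 ≤ 0.6, so result = 1
  ¬P: Gödel ¬ of 0.68 = 0 (operand ≠ 0)
  (Q ⊃ Q): 0.6 ≤ 0.6, so result = 1
  (¬P ∨ (Q ⊃ Q)) = max(0, 1) = 1
  ¬(¬P ∨ (Q ⊃ Q)): Gödel ¬ of 1 = 0 (operand ≠ 0)
  ((((P ⊃ ¬Q) ∨ Q) ⊃ Q) ∨ ¬(¬P ∨ (Q ⊃ Q))) = max(1, 0) = 1
  Gödel value = 1
Łukasiewicz evaluation:
  ¬Q: Łukasiewicz ¬ gives 1 − 0.6 = 0.4
  (P ⊃ ¬Q): min(1, 1 − 0.68 + 0.4) = 0.72
  ((P ⊃ ¬Q) ∨ Q) = max(0.72, 0.6) = 0.72
  (((P ⊃ ¬Q) ∨ Q) ⊃ Q): min(1, 1 − 0.72 + 0.6) = 0.88
  ¬P: Łukasiewicz ¬ gives 1 − 0.68 = 0.32
  (Q ⊃ Q): min(1, 1 − 0.6 + 0.6) = 1
  (¬P ∨ (Q ⊃ Q)) = max(0.32, 1) = 1
  ¬(¬P ∨ (Q ⊃ Q)): Łukasiewicz ¬ gives 1 − 1 = 0
  ((((P ⊃ ¬Q) ∨ Q) ⊃ Q) ∨ ¬(¬P ∨ (Q ⊃ Q))) = max(0.88, 0) = 0.88
  Łukasiewicz value = 0.88
Difference: 1 − 0.88 = 0.12

0.12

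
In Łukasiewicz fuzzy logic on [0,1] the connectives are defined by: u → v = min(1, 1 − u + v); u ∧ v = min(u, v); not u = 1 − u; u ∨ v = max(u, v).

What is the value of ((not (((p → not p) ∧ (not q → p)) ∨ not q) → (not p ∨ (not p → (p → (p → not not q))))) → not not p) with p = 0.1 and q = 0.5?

0.10

not p: Łukasiewicz ¬ gives 1 − 0.1 = 0.9
(p → not p): min(1, 1 − 0.1 + 0.9) = 1
not q: Łukasiewicz ¬ gives 1 − 0.5 = 0.5
(not q → p): min(1, 1 − 0.5 + 0.1) = 0.6
((p → not p) ∧ (not q → p)) = min(1, 0.6) = 0.6
not q: Łukasiewicz ¬ gives 1 − 0.5 = 0.5
(((p → not p) ∧ (not q → p)) ∨ not q) = max(0.6, 0.5) = 0.6
not (((p → not p) ∧ (not q → p)) ∨ not q): Łukasiewicz ¬ gives 1 − 0.6 = 0.4
not p: Łukasiewicz ¬ gives 1 − 0.1 = 0.9
not p: Łukasiewicz ¬ gives 1 − 0.1 = 0.9
not q: Łukasiewicz ¬ gives 1 − 0.5 = 0.5
not not q: Łukasiewicz ¬ gives 1 − 0.5 = 0.5
(p → not not q): min(1, 1 − 0.1 + 0.5) = 1
(p → (p → not not q)): min(1, 1 − 0.1 + 1) = 1
(not p → (p → (p → not not q))): min(1, 1 − 0.9 + 1) = 1
(not p ∨ (not p → (p → (p → not not q)))) = max(0.9, 1) = 1
(not (((p → not p) ∧ (not q → p)) ∨ not q) → (not p ∨ (not p → (p → (p → not not q))))): min(1, 1 − 0.4 + 1) = 1
not p: Łukasiewicz ¬ gives 1 − 0.1 = 0.9
not not p: Łukasiewicz ¬ gives 1 − 0.9 = 0.1
((not (((p → not p) ∧ (not q → p)) ∨ not q) → (not p ∨ (not p → (p → (p → not not q))))) → not not p): min(1, 1 − 1 + 0.1) = 0.1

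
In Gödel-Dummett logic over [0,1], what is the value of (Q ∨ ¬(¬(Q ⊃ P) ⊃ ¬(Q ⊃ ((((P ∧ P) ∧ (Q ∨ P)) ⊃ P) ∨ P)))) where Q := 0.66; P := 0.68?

(Q ⊃ P): 0.66 ≤ 0.68, so result = 1
¬(Q ⊃ P): Gödel ¬ of 1 = 0 (operand ≠ 0)
(P ∧ P) = min(0.68, 0.68) = 0.68
(Q ∨ P) = max(0.66, 0.68) = 0.68
((P ∧ P) ∧ (Q ∨ P)) = min(0.68, 0.68) = 0.68
(((P ∧ P) ∧ (Q ∨ P)) ⊃ P): 0.68 ≤ 0.68, so result = 1
((((P ∧ P) ∧ (Q ∨ P)) ⊃ P) ∨ P) = max(1, 0.68) = 1
(Q ⊃ ((((P ∧ P) ∧ (Q ∨ P)) ⊃ P) ∨ P)): 0.66 ≤ 1, so result = 1
¬(Q ⊃ ((((P ∧ P) ∧ (Q ∨ P)) ⊃ P) ∨ P)): Gödel ¬ of 1 = 0 (operand ≠ 0)
(¬(Q ⊃ P) ⊃ ¬(Q ⊃ ((((P ∧ P) ∧ (Q ∨ P)) ⊃ P) ∨ P))): 0 ≤ 0, so result = 1
¬(¬(Q ⊃ P) ⊃ ¬(Q ⊃ ((((P ∧ P) ∧ (Q ∨ P)) ⊃ P) ∨ P))): Gödel ¬ of 1 = 0 (operand ≠ 0)
(Q ∨ ¬(¬(Q ⊃ P) ⊃ ¬(Q ⊃ ((((P ∧ P) ∧ (Q ∨ P)) ⊃ P) ∨ P)))) = max(0.66, 0) = 0.66

0.66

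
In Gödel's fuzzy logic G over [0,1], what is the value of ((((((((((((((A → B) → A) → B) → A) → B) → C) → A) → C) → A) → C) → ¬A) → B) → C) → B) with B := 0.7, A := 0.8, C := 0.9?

0.70

(A → B): 0.8 > 0.7, so result = 0.7
((A → B) → A): 0.7 ≤ 0.8, so result = 1
(((A → B) → A) → B): 1 > 0.7, so result = 0.7
((((A → B) → A) → B) → A): 0.7 ≤ 0.8, so result = 1
(((((A → B) → A) → B) → A) → B): 1 > 0.7, so result = 0.7
((((((A → B) → A) → B) → A) → B) → C): 0.7 ≤ 0.9, so result = 1
(((((((A → B) → A) → B) → A) → B) → C) → A): 1 > 0.8, so result = 0.8
((((((((A → B) → A) → B) → A) → B) → C) → A) → C): 0.8 ≤ 0.9, so result = 1
(((((((((A → B) → A) → B) → A) → B) → C) → A) → C) → A): 1 > 0.8, so result = 0.8
((((((((((A → B) → A) → B) → A) → B) → C) → A) → C) → A) → C): 0.8 ≤ 0.9, so result = 1
¬A: Gödel ¬ of 0.8 = 0 (operand ≠ 0)
(((((((((((A → B) → A) → B) → A) → B) → C) → A) → C) → A) → C) → ¬A): 1 > 0, so result = 0
((((((((((((A → B) → A) → B) → A) → B) → C) → A) → C) → A) → C) → ¬A) → B): 0 ≤ 0.7, so result = 1
(((((((((((((A → B) → A) → B) → A) → B) → C) → A) → C) → A) → C) → ¬A) → B) → C): 1 > 0.9, so result = 0.9
((((((((((((((A → B) → A) → B) → A) → B) → C) → A) → C) → A) → C) → ¬A) → B) → C) → B): 0.9 > 0.7, so result = 0.7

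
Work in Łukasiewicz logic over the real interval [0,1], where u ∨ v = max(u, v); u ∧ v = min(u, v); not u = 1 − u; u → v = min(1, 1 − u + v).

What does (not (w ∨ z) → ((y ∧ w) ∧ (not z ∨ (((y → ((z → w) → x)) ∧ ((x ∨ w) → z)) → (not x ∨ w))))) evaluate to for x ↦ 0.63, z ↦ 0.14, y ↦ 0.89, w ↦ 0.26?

0.52

(w ∨ z) = max(0.26, 0.14) = 0.26
not (w ∨ z): Łukasiewicz ¬ gives 1 − 0.26 = 0.74
(y ∧ w) = min(0.89, 0.26) = 0.26
not z: Łukasiewicz ¬ gives 1 − 0.14 = 0.86
(z → w): min(1, 1 − 0.14 + 0.26) = 1
((z → w) → x): min(1, 1 − 1 + 0.63) = 0.63
(y → ((z → w) → x)): min(1, 1 − 0.89 + 0.63) = 0.74
(x ∨ w) = max(0.63, 0.26) = 0.63
((x ∨ w) → z): min(1, 1 − 0.63 + 0.14) = 0.51
((y → ((z → w) → x)) ∧ ((x ∨ w) → z)) = min(0.74, 0.51) = 0.51
not x: Łukasiewicz ¬ gives 1 − 0.63 = 0.37
(not x ∨ w) = max(0.37, 0.26) = 0.37
(((y → ((z → w) → x)) ∧ ((x ∨ w) → z)) → (not x ∨ w)): min(1, 1 − 0.51 + 0.37) = 0.86
(not z ∨ (((y → ((z → w) → x)) ∧ ((x ∨ w) → z)) → (not x ∨ w))) = max(0.86, 0.86) = 0.86
((y ∧ w) ∧ (not z ∨ (((y → ((z → w) → x)) ∧ ((x ∨ w) → z)) → (not x ∨ w)))) = min(0.26, 0.86) = 0.26
(not (w ∨ z) → ((y ∧ w) ∧ (not z ∨ (((y → ((z → w) → x)) ∧ ((x ∨ w) → z)) → (not x ∨ w))))): min(1, 1 − 0.74 + 0.26) = 0.52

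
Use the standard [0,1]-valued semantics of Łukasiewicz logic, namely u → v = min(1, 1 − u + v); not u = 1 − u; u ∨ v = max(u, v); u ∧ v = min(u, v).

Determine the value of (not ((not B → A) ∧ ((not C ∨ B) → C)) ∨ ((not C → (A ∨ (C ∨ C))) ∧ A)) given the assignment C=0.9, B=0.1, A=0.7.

not B: Łukasiewicz ¬ gives 1 − 0.1 = 0.9
(not B → A): min(1, 1 − 0.9 + 0.7) = 0.8
not C: Łukasiewicz ¬ gives 1 − 0.9 = 0.1
(not C ∨ B) = max(0.1, 0.1) = 0.1
((not C ∨ B) → C): min(1, 1 − 0.1 + 0.9) = 1
((not B → A) ∧ ((not C ∨ B) → C)) = min(0.8, 1) = 0.8
not ((not B → A) ∧ ((not C ∨ B) → C)): Łukasiewicz ¬ gives 1 − 0.8 = 0.2
not C: Łukasiewicz ¬ gives 1 − 0.9 = 0.1
(C ∨ C) = max(0.9, 0.9) = 0.9
(A ∨ (C ∨ C)) = max(0.7, 0.9) = 0.9
(not C → (A ∨ (C ∨ C))): min(1, 1 − 0.1 + 0.9) = 1
((not C → (A ∨ (C ∨ C))) ∧ A) = min(1, 0.7) = 0.7
(not ((not B → A) ∧ ((not C ∨ B) → C)) ∨ ((not C → (A ∨ (C ∨ C))) ∧ A)) = max(0.2, 0.7) = 0.7

0.70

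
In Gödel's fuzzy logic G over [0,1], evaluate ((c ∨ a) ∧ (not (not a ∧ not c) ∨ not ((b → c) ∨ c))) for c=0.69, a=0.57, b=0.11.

(c ∨ a) = max(0.69, 0.57) = 0.69
not a: Gödel ¬ of 0.57 = 0 (operand ≠ 0)
not c: Gödel ¬ of 0.69 = 0 (operand ≠ 0)
(not a ∧ not c) = min(0, 0) = 0
not (not a ∧ not c): Gödel ¬ of 0 = 1 (operand is 0)
(b → c): 0.11 ≤ 0.69, so result = 1
((b → c) ∨ c) = max(1, 0.69) = 1
not ((b → c) ∨ c): Gödel ¬ of 1 = 0 (operand ≠ 0)
(not (not a ∧ not c) ∨ not ((b → c) ∨ c)) = max(1, 0) = 1
((c ∨ a) ∧ (not (not a ∧ not c) ∨ not ((b → c) ∨ c))) = min(0.69, 1) = 0.69

0.69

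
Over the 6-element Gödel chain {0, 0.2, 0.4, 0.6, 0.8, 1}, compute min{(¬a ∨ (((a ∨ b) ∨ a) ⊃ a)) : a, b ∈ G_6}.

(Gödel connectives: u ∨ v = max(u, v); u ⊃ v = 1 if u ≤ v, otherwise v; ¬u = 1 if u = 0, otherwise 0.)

0.20

The minimum is attained at a = 0.2, b = 0.4:
  ¬a: Gödel ¬ of 0.2 = 0 (operand ≠ 0)
  (a ∨ b) = max(0.2, 0.4) = 0.4
  ((a ∨ b) ∨ a) = max(0.4, 0.2) = 0.4
  (((a ∨ b) ∨ a) ⊃ a): 0.4 > 0.2, so result = 0.2
  (¬a ∨ (((a ∨ b) ∨ a) ⊃ a)) = max(0, 0.2) = 0.2
Checking all 36 assignments confirms none give a value below 0.20.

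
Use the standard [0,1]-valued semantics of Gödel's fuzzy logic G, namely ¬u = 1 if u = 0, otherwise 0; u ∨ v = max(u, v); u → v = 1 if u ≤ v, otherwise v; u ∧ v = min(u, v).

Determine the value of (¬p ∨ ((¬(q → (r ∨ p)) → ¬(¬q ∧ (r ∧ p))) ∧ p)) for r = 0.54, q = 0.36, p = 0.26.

¬p: Gödel ¬ of 0.26 = 0 (operand ≠ 0)
(r ∨ p) = max(0.54, 0.26) = 0.54
(q → (r ∨ p)): 0.36 ≤ 0.54, so result = 1
¬(q → (r ∨ p)): Gödel ¬ of 1 = 0 (operand ≠ 0)
¬q: Gödel ¬ of 0.36 = 0 (operand ≠ 0)
(r ∧ p) = min(0.54, 0.26) = 0.26
(¬q ∧ (r ∧ p)) = min(0, 0.26) = 0
¬(¬q ∧ (r ∧ p)): Gödel ¬ of 0 = 1 (operand is 0)
(¬(q → (r ∨ p)) → ¬(¬q ∧ (r ∧ p))): 0 ≤ 1, so result = 1
((¬(q → (r ∨ p)) → ¬(¬q ∧ (r ∧ p))) ∧ p) = min(1, 0.26) = 0.26
(¬p ∨ ((¬(q → (r ∨ p)) → ¬(¬q ∧ (r ∧ p))) ∧ p)) = max(0, 0.26) = 0.26

0.26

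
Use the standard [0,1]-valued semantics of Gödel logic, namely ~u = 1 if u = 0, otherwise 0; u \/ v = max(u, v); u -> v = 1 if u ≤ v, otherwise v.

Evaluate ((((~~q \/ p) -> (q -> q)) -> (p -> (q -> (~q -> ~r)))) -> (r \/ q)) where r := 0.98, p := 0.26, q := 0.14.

0.98

~q: Gödel ¬ of 0.14 = 0 (operand ≠ 0)
~~q: Gödel ¬ of 0 = 1 (operand is 0)
(~~q \/ p) = max(1, 0.26) = 1
(q -> q): 0.14 ≤ 0.14, so result = 1
((~~q \/ p) -> (q -> q)): 1 ≤ 1, so result = 1
~q: Gödel ¬ of 0.14 = 0 (operand ≠ 0)
~r: Gödel ¬ of 0.98 = 0 (operand ≠ 0)
(~q -> ~r): 0 ≤ 0, so result = 1
(q -> (~q -> ~r)): 0.14 ≤ 1, so result = 1
(p -> (q -> (~q -> ~r))): 0.26 ≤ 1, so result = 1
(((~~q \/ p) -> (q -> q)) -> (p -> (q -> (~q -> ~r)))): 1 ≤ 1, so result = 1
(r \/ q) = max(0.98, 0.14) = 0.98
((((~~q \/ p) -> (q -> q)) -> (p -> (q -> (~q -> ~r)))) -> (r \/ q)): 1 > 0.98, so result = 0.98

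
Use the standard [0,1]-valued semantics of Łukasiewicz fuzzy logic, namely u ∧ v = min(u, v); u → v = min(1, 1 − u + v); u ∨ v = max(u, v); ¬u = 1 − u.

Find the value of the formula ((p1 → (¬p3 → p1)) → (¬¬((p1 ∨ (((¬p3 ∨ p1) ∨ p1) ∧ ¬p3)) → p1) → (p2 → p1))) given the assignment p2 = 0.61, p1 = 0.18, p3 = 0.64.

¬p3: Łukasiewicz ¬ gives 1 − 0.64 = 0.36
(¬p3 → p1): min(1, 1 − 0.36 + 0.18) = 0.82
(p1 → (¬p3 → p1)): min(1, 1 − 0.18 + 0.82) = 1
¬p3: Łukasiewicz ¬ gives 1 − 0.64 = 0.36
(¬p3 ∨ p1) = max(0.36, 0.18) = 0.36
((¬p3 ∨ p1) ∨ p1) = max(0.36, 0.18) = 0.36
¬p3: Łukasiewicz ¬ gives 1 − 0.64 = 0.36
(((¬p3 ∨ p1) ∨ p1) ∧ ¬p3) = min(0.36, 0.36) = 0.36
(p1 ∨ (((¬p3 ∨ p1) ∨ p1) ∧ ¬p3)) = max(0.18, 0.36) = 0.36
((p1 ∨ (((¬p3 ∨ p1) ∨ p1) ∧ ¬p3)) → p1): min(1, 1 − 0.36 + 0.18) = 0.82
¬((p1 ∨ (((¬p3 ∨ p1) ∨ p1) ∧ ¬p3)) → p1): Łukasiewicz ¬ gives 1 − 0.82 = 0.18
¬¬((p1 ∨ (((¬p3 ∨ p1) ∨ p1) ∧ ¬p3)) → p1): Łukasiewicz ¬ gives 1 − 0.18 = 0.82
(p2 → p1): min(1, 1 − 0.61 + 0.18) = 0.57
(¬¬((p1 ∨ (((¬p3 ∨ p1) ∨ p1) ∧ ¬p3)) → p1) → (p2 → p1)): min(1, 1 − 0.82 + 0.57) = 0.75
((p1 → (¬p3 → p1)) → (¬¬((p1 ∨ (((¬p3 ∨ p1) ∨ p1) ∧ ¬p3)) → p1) → (p2 → p1))): min(1, 1 − 1 + 0.75) = 0.75

0.75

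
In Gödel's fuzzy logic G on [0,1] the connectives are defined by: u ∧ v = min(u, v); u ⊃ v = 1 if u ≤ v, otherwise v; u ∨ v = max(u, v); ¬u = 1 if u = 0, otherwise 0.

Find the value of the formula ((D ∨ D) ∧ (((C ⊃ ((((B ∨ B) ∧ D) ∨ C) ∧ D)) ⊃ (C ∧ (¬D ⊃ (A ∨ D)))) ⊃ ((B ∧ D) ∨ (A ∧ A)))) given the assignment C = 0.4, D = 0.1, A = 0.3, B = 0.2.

0.10

(D ∨ D) = max(0.1, 0.1) = 0.1
(B ∨ B) = max(0.2, 0.2) = 0.2
((B ∨ B) ∧ D) = min(0.2, 0.1) = 0.1
(((B ∨ B) ∧ D) ∨ C) = max(0.1, 0.4) = 0.4
((((B ∨ B) ∧ D) ∨ C) ∧ D) = min(0.4, 0.1) = 0.1
(C ⊃ ((((B ∨ B) ∧ D) ∨ C) ∧ D)): 0.4 > 0.1, so result = 0.1
¬D: Gödel ¬ of 0.1 = 0 (operand ≠ 0)
(A ∨ D) = max(0.3, 0.1) = 0.3
(¬D ⊃ (A ∨ D)): 0 ≤ 0.3, so result = 1
(C ∧ (¬D ⊃ (A ∨ D))) = min(0.4, 1) = 0.4
((C ⊃ ((((B ∨ B) ∧ D) ∨ C) ∧ D)) ⊃ (C ∧ (¬D ⊃ (A ∨ D)))): 0.1 ≤ 0.4, so result = 1
(B ∧ D) = min(0.2, 0.1) = 0.1
(A ∧ A) = min(0.3, 0.3) = 0.3
((B ∧ D) ∨ (A ∧ A)) = max(0.1, 0.3) = 0.3
(((C ⊃ ((((B ∨ B) ∧ D) ∨ C) ∧ D)) ⊃ (C ∧ (¬D ⊃ (A ∨ D)))) ⊃ ((B ∧ D) ∨ (A ∧ A))): 1 > 0.3, so result = 0.3
((D ∨ D) ∧ (((C ⊃ ((((B ∨ B) ∧ D) ∨ C) ∧ D)) ⊃ (C ∧ (¬D ⊃ (A ∨ D)))) ⊃ ((B ∧ D) ∨ (A ∧ A)))) = min(0.1, 0.3) = 0.1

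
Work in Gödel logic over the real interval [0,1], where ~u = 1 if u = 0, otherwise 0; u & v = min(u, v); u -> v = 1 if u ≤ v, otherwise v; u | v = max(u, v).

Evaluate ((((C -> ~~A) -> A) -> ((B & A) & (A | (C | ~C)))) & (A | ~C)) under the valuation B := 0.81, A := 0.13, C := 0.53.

0.13

~A: Gödel ¬ of 0.13 = 0 (operand ≠ 0)
~~A: Gödel ¬ of 0 = 1 (operand is 0)
(C -> ~~A): 0.53 ≤ 1, so result = 1
((C -> ~~A) -> A): 1 > 0.13, so result = 0.13
(B & A) = min(0.81, 0.13) = 0.13
~C: Gödel ¬ of 0.53 = 0 (operand ≠ 0)
(C | ~C) = max(0.53, 0) = 0.53
(A | (C | ~C)) = max(0.13, 0.53) = 0.53
((B & A) & (A | (C | ~C))) = min(0.13, 0.53) = 0.13
(((C -> ~~A) -> A) -> ((B & A) & (A | (C | ~C)))): 0.13 ≤ 0.13, so result = 1
~C: Gödel ¬ of 0.53 = 0 (operand ≠ 0)
(A | ~C) = max(0.13, 0) = 0.13
((((C -> ~~A) -> A) -> ((B & A) & (A | (C | ~C)))) & (A | ~C)) = min(1, 0.13) = 0.13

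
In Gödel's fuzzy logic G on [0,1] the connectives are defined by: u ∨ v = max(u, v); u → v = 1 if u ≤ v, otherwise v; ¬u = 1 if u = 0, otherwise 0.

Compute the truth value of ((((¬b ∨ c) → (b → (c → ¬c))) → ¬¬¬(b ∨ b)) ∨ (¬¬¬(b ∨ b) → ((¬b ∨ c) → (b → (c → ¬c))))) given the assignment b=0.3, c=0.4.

1.00

¬b: Gödel ¬ of 0.3 = 0 (operand ≠ 0)
(¬b ∨ c) = max(0, 0.4) = 0.4
¬c: Gödel ¬ of 0.4 = 0 (operand ≠ 0)
(c → ¬c): 0.4 > 0, so result = 0
(b → (c → ¬c)): 0.3 > 0, so result = 0
((¬b ∨ c) → (b → (c → ¬c))): 0.4 > 0, so result = 0
(b ∨ b) = max(0.3, 0.3) = 0.3
¬(b ∨ b): Gödel ¬ of 0.3 = 0 (operand ≠ 0)
¬¬(b ∨ b): Gödel ¬ of 0 = 1 (operand is 0)
¬¬¬(b ∨ b): Gödel ¬ of 1 = 0 (operand ≠ 0)
(((¬b ∨ c) → (b → (c → ¬c))) → ¬¬¬(b ∨ b)): 0 ≤ 0, so result = 1
(b ∨ b) = max(0.3, 0.3) = 0.3
¬(b ∨ b): Gödel ¬ of 0.3 = 0 (operand ≠ 0)
¬¬(b ∨ b): Gödel ¬ of 0 = 1 (operand is 0)
¬¬¬(b ∨ b): Gödel ¬ of 1 = 0 (operand ≠ 0)
¬b: Gödel ¬ of 0.3 = 0 (operand ≠ 0)
(¬b ∨ c) = max(0, 0.4) = 0.4
¬c: Gödel ¬ of 0.4 = 0 (operand ≠ 0)
(c → ¬c): 0.4 > 0, so result = 0
(b → (c → ¬c)): 0.3 > 0, so result = 0
((¬b ∨ c) → (b → (c → ¬c))): 0.4 > 0, so result = 0
(¬¬¬(b ∨ b) → ((¬b ∨ c) → (b → (c → ¬c)))): 0 ≤ 0, so result = 1
((((¬b ∨ c) → (b → (c → ¬c))) → ¬¬¬(b ∨ b)) ∨ (¬¬¬(b ∨ b) → ((¬b ∨ c) → (b → (c → ¬c))))) = max(1, 1) = 1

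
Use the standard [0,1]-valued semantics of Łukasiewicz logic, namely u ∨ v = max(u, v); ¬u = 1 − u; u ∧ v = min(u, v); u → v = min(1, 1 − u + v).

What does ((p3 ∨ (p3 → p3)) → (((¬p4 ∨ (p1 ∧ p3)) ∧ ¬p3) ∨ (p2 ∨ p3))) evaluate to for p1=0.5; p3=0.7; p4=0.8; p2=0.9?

(p3 → p3): min(1, 1 − 0.7 + 0.7) = 1
(p3 ∨ (p3 → p3)) = max(0.7, 1) = 1
¬p4: Łukasiewicz ¬ gives 1 − 0.8 = 0.2
(p1 ∧ p3) = min(0.5, 0.7) = 0.5
(¬p4 ∨ (p1 ∧ p3)) = max(0.2, 0.5) = 0.5
¬p3: Łukasiewicz ¬ gives 1 − 0.7 = 0.3
((¬p4 ∨ (p1 ∧ p3)) ∧ ¬p3) = min(0.5, 0.3) = 0.3
(p2 ∨ p3) = max(0.9, 0.7) = 0.9
(((¬p4 ∨ (p1 ∧ p3)) ∧ ¬p3) ∨ (p2 ∨ p3)) = max(0.3, 0.9) = 0.9
((p3 ∨ (p3 → p3)) → (((¬p4 ∨ (p1 ∧ p3)) ∧ ¬p3) ∨ (p2 ∨ p3))): min(1, 1 − 1 + 0.9) = 0.9

0.90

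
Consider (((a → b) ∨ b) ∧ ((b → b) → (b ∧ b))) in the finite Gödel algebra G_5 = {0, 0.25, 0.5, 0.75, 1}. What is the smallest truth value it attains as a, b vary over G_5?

0.00

The minimum is attained at a = 0, b = 0:
  (a → b): 0 ≤ 0, so result = 1
  ((a → b) ∨ b) = max(1, 0) = 1
  (b → b): 0 ≤ 0, so result = 1
  (b ∧ b) = min(0, 0) = 0
  ((b → b) → (b ∧ b)): 1 > 0, so result = 0
  (((a → b) ∨ b) ∧ ((b → b) → (b ∧ b))) = min(1, 0) = 0
Checking all 25 assignments confirms none give a value below 0.00.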